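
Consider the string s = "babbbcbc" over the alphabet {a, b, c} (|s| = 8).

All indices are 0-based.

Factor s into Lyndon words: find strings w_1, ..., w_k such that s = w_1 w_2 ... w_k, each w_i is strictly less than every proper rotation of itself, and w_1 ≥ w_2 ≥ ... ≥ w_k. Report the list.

["b", "abbbcbc"]

emit factor 1: 'b' (i=0, period=1)
emit factor 2: 'abbbcbc' (i=1, period=7)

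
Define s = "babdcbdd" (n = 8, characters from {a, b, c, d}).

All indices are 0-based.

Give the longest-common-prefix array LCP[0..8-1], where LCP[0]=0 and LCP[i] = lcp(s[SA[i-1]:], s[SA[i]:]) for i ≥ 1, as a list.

[0, 0, 1, 2, 0, 0, 1, 1]

rank | idx | suffix
   0 |   1 | abdcbdd
   1 |   0 | babdcbdd
   2 |   2 | bdcbdd
   3 |   5 | bdd
   4 |   4 | cbdd
   5 |   7 | d
   6 |   3 | dcbdd
   7 |   6 | dd

SA = [1, 0, 2, 5, 4, 7, 3, 6]
rank  pair      lcp
   1  s[1:],s[0:]  0  ''
   2  s[0:],s[2:]  1  'b'
   3  s[2:],s[5:]  2  'bd'
   4  s[5:],s[4:]  0  ''
   5  s[4:],s[7:]  0  ''
   6  s[7:],s[3:]  1  'd'
   7  s[3:],s[6:]  1  'd'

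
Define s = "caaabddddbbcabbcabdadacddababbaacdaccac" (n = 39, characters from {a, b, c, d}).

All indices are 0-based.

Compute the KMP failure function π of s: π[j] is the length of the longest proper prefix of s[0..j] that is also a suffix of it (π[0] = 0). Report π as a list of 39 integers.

[0, 0, 0, 0, 0, 0, 0, 0, 0, 0, 0, 1, 2, 0, 0, 1, 2, 0, 0, 0, 0, 0, 1, 0, 0, 0, 0, 0, 0, 0, 0, 0, 1, 0, 0, 1, 1, 2, 1]

π[0] = 0
j=1 s[j]='a': π[1]=0 (border '')
j=2 s[j]='a': π[2]=0 (border '')
j=3 s[j]='a': π[3]=0 (border '')
j=4 s[j]='b': π[4]=0 (border '')
j=5 s[j]='d': π[5]=0 (border '')
j=6 s[j]='d': π[6]=0 (border '')
j=7 s[j]='d': π[7]=0 (border '')
j=8 s[j]='d': π[8]=0 (border '')
j=9 s[j]='b': π[9]=0 (border '')
j=10 s[j]='b': π[10]=0 (border '')
j=11 s[j]='c': π[11]=1 (border 'c')
j=12 s[j]='a': π[12]=2 (border 'ca')
j=13 s[j]='b': k: 2→0; π[13]=0 (border '')
j=14 s[j]='b': π[14]=0 (border '')
j=15 s[j]='c': π[15]=1 (border 'c')
j=16 s[j]='a': π[16]=2 (border 'ca')
j=17 s[j]='b': k: 2→0; π[17]=0 (border '')
j=18 s[j]='d': π[18]=0 (border '')
j=19 s[j]='a': π[19]=0 (border '')
j=20 s[j]='d': π[20]=0 (border '')
j=21 s[j]='a': π[21]=0 (border '')
j=22 s[j]='c': π[22]=1 (border 'c')
j=23 s[j]='d': k: 1→0; π[23]=0 (border '')
j=24 s[j]='d': π[24]=0 (border '')
j=25 s[j]='a': π[25]=0 (border '')
j=26 s[j]='b': π[26]=0 (border '')
j=27 s[j]='a': π[27]=0 (border '')
j=28 s[j]='b': π[28]=0 (border '')
j=29 s[j]='b': π[29]=0 (border '')
j=30 s[j]='a': π[30]=0 (border '')
j=31 s[j]='a': π[31]=0 (border '')
j=32 s[j]='c': π[32]=1 (border 'c')
j=33 s[j]='d': k: 1→0; π[33]=0 (border '')
j=34 s[j]='a': π[34]=0 (border '')
j=35 s[j]='c': π[35]=1 (border 'c')
j=36 s[j]='c': k: 1→0; π[36]=1 (border 'c')
j=37 s[j]='a': π[37]=2 (border 'ca')
j=38 s[j]='c': k: 2→0; π[38]=1 (border 'c')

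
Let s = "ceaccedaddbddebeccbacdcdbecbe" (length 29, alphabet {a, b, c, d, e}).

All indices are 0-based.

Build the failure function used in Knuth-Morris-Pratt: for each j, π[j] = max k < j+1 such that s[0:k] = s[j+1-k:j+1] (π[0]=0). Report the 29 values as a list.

π[0] = 0
j=1 s[j]='e': π[1]=0 (border '')
j=2 s[j]='a': π[2]=0 (border '')
j=3 s[j]='c': π[3]=1 (border 'c')
j=4 s[j]='c': k: 1→0; π[4]=1 (border 'c')
j=5 s[j]='e': π[5]=2 (border 'ce')
j=6 s[j]='d': k: 2→0; π[6]=0 (border '')
j=7 s[j]='a': π[7]=0 (border '')
j=8 s[j]='d': π[8]=0 (border '')
j=9 s[j]='d': π[9]=0 (border '')
j=10 s[j]='b': π[10]=0 (border '')
j=11 s[j]='d': π[11]=0 (border '')
j=12 s[j]='d': π[12]=0 (border '')
j=13 s[j]='e': π[13]=0 (border '')
j=14 s[j]='b': π[14]=0 (border '')
j=15 s[j]='e': π[15]=0 (border '')
j=16 s[j]='c': π[16]=1 (border 'c')
j=17 s[j]='c': k: 1→0; π[17]=1 (border 'c')
j=18 s[j]='b': k: 1→0; π[18]=0 (border '')
j=19 s[j]='a': π[19]=0 (border '')
j=20 s[j]='c': π[20]=1 (border 'c')
j=21 s[j]='d': k: 1→0; π[21]=0 (border '')
j=22 s[j]='c': π[22]=1 (border 'c')
j=23 s[j]='d': k: 1→0; π[23]=0 (border '')
j=24 s[j]='b': π[24]=0 (border '')
j=25 s[j]='e': π[25]=0 (border '')
j=26 s[j]='c': π[26]=1 (border 'c')
j=27 s[j]='b': k: 1→0; π[27]=0 (border '')
j=28 s[j]='e': π[28]=0 (border '')

[0, 0, 0, 1, 1, 2, 0, 0, 0, 0, 0, 0, 0, 0, 0, 0, 1, 1, 0, 0, 1, 0, 1, 0, 0, 0, 1, 0, 0]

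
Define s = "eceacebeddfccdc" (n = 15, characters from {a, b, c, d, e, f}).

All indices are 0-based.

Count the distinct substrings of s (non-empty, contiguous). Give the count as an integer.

rank | idx | suffix
   0 |   3 | acebeddfccdc
   1 |   6 | beddfccdc
   2 |  14 | c
   3 |  11 | ccdc
   4 |  12 | cdc
   5 |   1 | ceacebeddfccdc
   6 |   4 | cebeddfccdc
   7 |  13 | dc
   8 |   8 | ddfccdc
   9 |   9 | dfccdc
  10 |   2 | eacebeddfccdc
  11 |   5 | ebeddfccdc
  12 |   0 | eceacebeddfccdc
  13 |   7 | eddfccdc
  14 |  10 | fccdc

SA = [3, 6, 14, 11, 12, 1, 4, 13, 8, 9, 2, 5, 0, 7, 10]
[i] adj suffixes → lcp
  [1] 3/6 → 0 ('')
  [2] 6/14 → 0 ('')
  [3] 14/11 → 1 ('c')
  [4] 11/12 → 1 ('c')
  [5] 12/1 → 1 ('c')
  [6] 1/4 → 2 ('ce')
  [7] 4/13 → 0 ('')
  [8] 13/8 → 1 ('d')
  [9] 8/9 → 1 ('d')
  [10] 9/2 → 0 ('')
  [11] 2/5 → 1 ('e')
  [12] 5/0 → 1 ('e')
  [13] 0/7 → 1 ('e')
  [14] 7/10 → 0 ('')

n(n+1)/2 = 15·16/2 = 120
Σ LCP = 0 + 0 + 0 + 1 + 1 + 1 + 2 + 0 + 1 + 1 + 0 + 1 + 1 + 1 + 0 = 10
distinct = 120 − 10 = 110

110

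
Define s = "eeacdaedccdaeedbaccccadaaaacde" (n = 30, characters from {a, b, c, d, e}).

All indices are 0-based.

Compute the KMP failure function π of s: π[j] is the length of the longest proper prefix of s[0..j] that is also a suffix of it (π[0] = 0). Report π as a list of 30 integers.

[0, 1, 0, 0, 0, 0, 1, 0, 0, 0, 0, 0, 1, 2, 0, 0, 0, 0, 0, 0, 0, 0, 0, 0, 0, 0, 0, 0, 0, 1]

π[0] = 0
j=1 s[j]='e': π[1]=1 (border 'e')
j=2 s[j]='a': k: 1→0; π[2]=0 (border '')
j=3 s[j]='c': π[3]=0 (border '')
j=4 s[j]='d': π[4]=0 (border '')
j=5 s[j]='a': π[5]=0 (border '')
j=6 s[j]='e': π[6]=1 (border 'e')
j=7 s[j]='d': k: 1→0; π[7]=0 (border '')
j=8 s[j]='c': π[8]=0 (border '')
j=9 s[j]='c': π[9]=0 (border '')
j=10 s[j]='d': π[10]=0 (border '')
j=11 s[j]='a': π[11]=0 (border '')
j=12 s[j]='e': π[12]=1 (border 'e')
j=13 s[j]='e': π[13]=2 (border 'ee')
j=14 s[j]='d': k: 2→1→0; π[14]=0 (border '')
j=15 s[j]='b': π[15]=0 (border '')
j=16 s[j]='a': π[16]=0 (border '')
j=17 s[j]='c': π[17]=0 (border '')
j=18 s[j]='c': π[18]=0 (border '')
j=19 s[j]='c': π[19]=0 (border '')
j=20 s[j]='c': π[20]=0 (border '')
j=21 s[j]='a': π[21]=0 (border '')
j=22 s[j]='d': π[22]=0 (border '')
j=23 s[j]='a': π[23]=0 (border '')
j=24 s[j]='a': π[24]=0 (border '')
j=25 s[j]='a': π[25]=0 (border '')
j=26 s[j]='a': π[26]=0 (border '')
j=27 s[j]='c': π[27]=0 (border '')
j=28 s[j]='d': π[28]=0 (border '')
j=29 s[j]='e': π[29]=1 (border 'e')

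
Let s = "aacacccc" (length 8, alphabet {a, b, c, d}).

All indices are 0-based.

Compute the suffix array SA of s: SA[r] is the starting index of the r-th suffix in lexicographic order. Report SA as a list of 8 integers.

rank | idx | suffix
   0 |   0 | aacacccc
   1 |   1 | acacccc
   2 |   3 | acccc
   3 |   7 | c
   4 |   2 | cacccc
   5 |   6 | cc
   6 |   5 | ccc
   7 |   4 | cccc

[0, 1, 3, 7, 2, 6, 5, 4]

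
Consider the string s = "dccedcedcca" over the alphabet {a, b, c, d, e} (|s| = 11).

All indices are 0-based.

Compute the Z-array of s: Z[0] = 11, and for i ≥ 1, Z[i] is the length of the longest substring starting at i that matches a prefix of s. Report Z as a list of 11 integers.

Z[0]=11
i=1: outside box; Z[1]=0
i=2: outside box; Z[2]=0
i=3: outside box; Z[3]=0
i=4: outside box; Z[4]=2 extend→box=[4,6)
i=5: min(r-i=1, Z[1]=0)=0; Z[5]=0
i=6: outside box; Z[6]=0
i=7: outside box; Z[7]=3 extend→box=[7,10)
i=8: min(r-i=2, Z[1]=0)=0; Z[8]=0
i=9: min(r-i=1, Z[2]=0)=0; Z[9]=0
i=10: outside box; Z[10]=0

[11, 0, 0, 0, 2, 0, 0, 3, 0, 0, 0]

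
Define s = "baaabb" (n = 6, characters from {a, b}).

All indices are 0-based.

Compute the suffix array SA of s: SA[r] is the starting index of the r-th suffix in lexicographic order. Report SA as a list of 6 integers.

rank→(start, suffix):
  0 → (1, 'aaabb')
  1 → (2, 'aabb')
  2 → (3, 'abb')
  3 → (5, 'b')
  4 → (0, 'baaabb')
  5 → (4, 'bb')

[1, 2, 3, 5, 0, 4]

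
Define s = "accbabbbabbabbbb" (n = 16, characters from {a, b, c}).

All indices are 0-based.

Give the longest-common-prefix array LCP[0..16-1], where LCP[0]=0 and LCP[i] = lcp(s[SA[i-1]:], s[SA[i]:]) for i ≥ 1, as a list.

rank→(start, suffix):
  0 → (8, 'abbabbbb')
  1 → (4, 'abbbabbabbbb')
  2 → (11, 'abbbb')
  3 → (0, 'accbabbbabbabbbb')
  4 → (15, 'b')
  5 → (7, 'babbabbbb')
  6 → (3, 'babbbabbabbbb')
  7 → (10, 'babbbb')
  8 → (14, 'bb')
  9 → (6, 'bbabbabbbb')
  10 → (9, 'bbabbbb')
  11 → (13, 'bbb')
  12 → (5, 'bbbabbabbbb')
  13 → (12, 'bbbb')
  14 → (2, 'cbabbbabbabbbb')
  15 → (1, 'ccbabbbabbabbbb')

SA = [8, 4, 11, 0, 15, 7, 3, 10, 14, 6, 9, 13, 5, 12, 2, 1]
[i] adj suffixes → lcp
  [1] 8/4 → 3 ('abb')
  [2] 4/11 → 4 ('abbb')
  [3] 11/0 → 1 ('a')
  [4] 0/15 → 0 ('')
  [5] 15/7 → 1 ('b')
  [6] 7/3 → 4 ('babb')
  [7] 3/10 → 5 ('babbb')
  [8] 10/14 → 1 ('b')
  [9] 14/6 → 2 ('bb')
  [10] 6/9 → 5 ('bbabb')
  [11] 9/13 → 2 ('bb')
  [12] 13/5 → 3 ('bbb')
  [13] 5/12 → 3 ('bbb')
  [14] 12/2 → 0 ('')
  [15] 2/1 → 1 ('c')

[0, 3, 4, 1, 0, 1, 4, 5, 1, 2, 5, 2, 3, 3, 0, 1]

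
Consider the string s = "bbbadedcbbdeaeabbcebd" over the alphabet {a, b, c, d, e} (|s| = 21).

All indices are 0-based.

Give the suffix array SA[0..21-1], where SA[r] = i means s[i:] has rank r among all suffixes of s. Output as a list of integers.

[14, 3, 12, 2, 1, 0, 15, 8, 16, 19, 9, 7, 17, 20, 6, 10, 4, 13, 11, 18, 5]

sorted suffixes:
  #0 SA[0]=14  'abbcebd'
  #1 SA[1]=3  'adedcbbdeaeabbcebd'
  #2 SA[2]=12  'aeabbcebd'
  #3 SA[3]=2  'badedcbbdeaeabbcebd'
  #4 SA[4]=1  'bbadedcbbdeaeabbcebd'
  #5 SA[5]=0  'bbbadedcbbdeaeabbcebd'
  #6 SA[6]=15  'bbcebd'
  #7 SA[7]=8  'bbdeaeabbcebd'
  #8 SA[8]=16  'bcebd'
  #9 SA[9]=19  'bd'
  #10 SA[10]=9  'bdeaeabbcebd'
  #11 SA[11]=7  'cbbdeaeabbcebd'
  #12 SA[12]=17  'cebd'
  #13 SA[13]=20  'd'
  #14 SA[14]=6  'dcbbdeaeabbcebd'
  #15 SA[15]=10  'deaeabbcebd'
  #16 SA[16]=4  'dedcbbdeaeabbcebd'
  #17 SA[17]=13  'eabbcebd'
  #18 SA[18]=11  'eaeabbcebd'
  #19 SA[19]=18  'ebd'
  #20 SA[20]=5  'edcbbdeaeabbcebd'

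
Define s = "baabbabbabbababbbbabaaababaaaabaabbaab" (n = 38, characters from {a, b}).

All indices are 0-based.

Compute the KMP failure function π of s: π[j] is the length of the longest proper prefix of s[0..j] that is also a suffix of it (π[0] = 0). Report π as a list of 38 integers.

π[0] = 0
j=1 s[j]='a': π[1]=0 (border '')
j=2 s[j]='a': π[2]=0 (border '')
j=3 s[j]='b': π[3]=1 (border 'b')
j=4 s[j]='b': k: 1→0; π[4]=1 (border 'b')
j=5 s[j]='a': π[5]=2 (border 'ba')
j=6 s[j]='b': k: 2→0; π[6]=1 (border 'b')
j=7 s[j]='b': k: 1→0; π[7]=1 (border 'b')
j=8 s[j]='a': π[8]=2 (border 'ba')
j=9 s[j]='b': k: 2→0; π[9]=1 (border 'b')
j=10 s[j]='b': k: 1→0; π[10]=1 (border 'b')
j=11 s[j]='a': π[11]=2 (border 'ba')
j=12 s[j]='b': k: 2→0; π[12]=1 (border 'b')
j=13 s[j]='a': π[13]=2 (border 'ba')
j=14 s[j]='b': k: 2→0; π[14]=1 (border 'b')
j=15 s[j]='b': k: 1→0; π[15]=1 (border 'b')
j=16 s[j]='b': k: 1→0; π[16]=1 (border 'b')
j=17 s[j]='b': k: 1→0; π[17]=1 (border 'b')
j=18 s[j]='a': π[18]=2 (border 'ba')
j=19 s[j]='b': k: 2→0; π[19]=1 (border 'b')
j=20 s[j]='a': π[20]=2 (border 'ba')
j=21 s[j]='a': π[21]=3 (border 'baa')
j=22 s[j]='a': k: 3→0; π[22]=0 (border '')
j=23 s[j]='b': π[23]=1 (border 'b')
j=24 s[j]='a': π[24]=2 (border 'ba')
j=25 s[j]='b': k: 2→0; π[25]=1 (border 'b')
j=26 s[j]='a': π[26]=2 (border 'ba')
j=27 s[j]='a': π[27]=3 (border 'baa')
j=28 s[j]='a': k: 3→0; π[28]=0 (border '')
j=29 s[j]='a': π[29]=0 (border '')
j=30 s[j]='b': π[30]=1 (border 'b')
j=31 s[j]='a': π[31]=2 (border 'ba')
j=32 s[j]='a': π[32]=3 (border 'baa')
j=33 s[j]='b': π[33]=4 (border 'baab')
j=34 s[j]='b': π[34]=5 (border 'baabb')
j=35 s[j]='a': π[35]=6 (border 'baabba')
j=36 s[j]='a': k: 6→2; π[36]=3 (border 'baa')
j=37 s[j]='b': π[37]=4 (border 'baab')

[0, 0, 0, 1, 1, 2, 1, 1, 2, 1, 1, 2, 1, 2, 1, 1, 1, 1, 2, 1, 2, 3, 0, 1, 2, 1, 2, 3, 0, 0, 1, 2, 3, 4, 5, 6, 3, 4]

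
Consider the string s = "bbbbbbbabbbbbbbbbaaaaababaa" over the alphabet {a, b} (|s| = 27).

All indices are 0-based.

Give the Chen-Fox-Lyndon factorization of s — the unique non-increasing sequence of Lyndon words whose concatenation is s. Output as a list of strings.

["b", "b", "b", "b", "b", "b", "b", "abbbbbbbbb", "aaaaabab", "a", "a"]

emit factor 1: 'b' (i=0, period=1)
emit factor 2: 'b' (i=1, period=1)
emit factor 3: 'b' (i=2, period=1)
emit factor 4: 'b' (i=3, period=1)
emit factor 5: 'b' (i=4, period=1)
emit factor 6: 'b' (i=5, period=1)
emit factor 7: 'b' (i=6, period=1)
emit factor 8: 'abbbbbbbbb' (i=7, period=10)
emit factor 9: 'aaaaabab' (i=17, period=8)
emit factor 10: 'a' (i=25, period=1)
emit factor 11: 'a' (i=26, period=1)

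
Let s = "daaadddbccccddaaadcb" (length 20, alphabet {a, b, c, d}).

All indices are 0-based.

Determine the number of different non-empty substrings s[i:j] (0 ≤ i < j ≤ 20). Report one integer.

rank→(start, suffix):
  0 → (14, 'aaadcb')
  1 → (1, 'aaadddbccccddaaadcb')
  2 → (15, 'aadcb')
  3 → (2, 'aadddbccccddaaadcb')
  4 → (16, 'adcb')
  5 → (3, 'adddbccccddaaadcb')
  6 → (19, 'b')
  7 → (7, 'bccccddaaadcb')
  8 → (18, 'cb')
  9 → (8, 'ccccddaaadcb')
  10 → (9, 'cccddaaadcb')
  11 → (10, 'ccddaaadcb')
  12 → (11, 'cddaaadcb')
  13 → (13, 'daaadcb')
  14 → (0, 'daaadddbccccddaaadcb')
  15 → (6, 'dbccccddaaadcb')
  16 → (17, 'dcb')
  17 → (12, 'ddaaadcb')
  18 → (5, 'ddbccccddaaadcb')
  19 → (4, 'dddbccccddaaadcb')

SA = [14, 1, 15, 2, 16, 3, 19, 7, 18, 8, 9, 10, 11, 13, 0, 6, 17, 12, 5, 4]
rank  pair      lcp
   1  s[14:],s[1:]  4  'aaad'
   2  s[1:],s[15:]  2  'aa'
   3  s[15:],s[2:]  3  'aad'
   4  s[2:],s[16:]  1  'a'
   5  s[16:],s[3:]  2  'ad'
   6  s[3:],s[19:]  0  ''
   7  s[19:],s[7:]  1  'b'
   8  s[7:],s[18:]  0  ''
   9  s[18:],s[8:]  1  'c'
  10  s[8:],s[9:]  3  'ccc'
  11  s[9:],s[10:]  2  'cc'
  12  s[10:],s[11:]  1  'c'
  13  s[11:],s[13:]  0  ''
  14  s[13:],s[0:]  5  'daaad'
  15  s[0:],s[6:]  1  'd'
  16  s[6:],s[17:]  1  'd'
  17  s[17:],s[12:]  1  'd'
  18  s[12:],s[5:]  2  'dd'
  19  s[5:],s[4:]  2  'dd'

n(n+1)/2 = 20·21/2 = 210
Σ LCP = 0 + 4 + 2 + 3 + 1 + 2 + 0 + 1 + 0 + 1 + 3 + 2 + 1 + 0 + 5 + 1 + 1 + 1 + 2 + 2 = 32
distinct = 210 − 32 = 178

178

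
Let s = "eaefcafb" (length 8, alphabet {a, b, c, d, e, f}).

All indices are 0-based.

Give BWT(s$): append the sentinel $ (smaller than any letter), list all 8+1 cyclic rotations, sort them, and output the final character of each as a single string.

rank  rotation   last
    0  $eaefcafb  b
    1  aefcafb$e  e
    2  afb$eaefc  c
    3  b$eaefcaf  f
    4  cafb$eaef  f
    5  eaefcafb$  $
    6  efcafb$ea  a
    7  fb$eaefca  a
    8  fcafb$eae  e

becff$aae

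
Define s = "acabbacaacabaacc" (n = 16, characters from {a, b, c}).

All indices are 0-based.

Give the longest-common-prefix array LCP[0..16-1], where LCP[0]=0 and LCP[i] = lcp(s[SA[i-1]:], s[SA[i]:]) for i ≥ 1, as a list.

sorted suffixes:
  #0 SA[0]=7  'aacabaacc'
  #1 SA[1]=12  'aacc'
  #2 SA[2]=10  'abaacc'
  #3 SA[3]=2  'abbacaacabaacc'
  #4 SA[4]=5  'acaacabaacc'
  #5 SA[5]=8  'acabaacc'
  #6 SA[6]=0  'acabbacaacabaacc'
  #7 SA[7]=13  'acc'
  #8 SA[8]=11  'baacc'
  #9 SA[9]=4  'bacaacabaacc'
  #10 SA[10]=3  'bbacaacabaacc'
  #11 SA[11]=15  'c'
  #12 SA[12]=6  'caacabaacc'
  #13 SA[13]=9  'cabaacc'
  #14 SA[14]=1  'cabbacaacabaacc'
  #15 SA[15]=14  'cc'

SA = [7, 12, 10, 2, 5, 8, 0, 13, 11, 4, 3, 15, 6, 9, 1, 14]
i: (SA[i-1],SA[i]) lcp shared
  1: (7,12) 3 'aac'
  2: (12,10) 1 'a'
  3: (10,2) 2 'ab'
  4: (2,5) 1 'a'
  5: (5,8) 3 'aca'
  6: (8,0) 4 'acab'
  7: (0,13) 2 'ac'
  8: (13,11) 0 ''
  9: (11,4) 2 'ba'
  10: (4,3) 1 'b'
  11: (3,15) 0 ''
  12: (15,6) 1 'c'
  13: (6,9) 2 'ca'
  14: (9,1) 3 'cab'
  15: (1,14) 1 'c'

[0, 3, 1, 2, 1, 3, 4, 2, 0, 2, 1, 0, 1, 2, 3, 1]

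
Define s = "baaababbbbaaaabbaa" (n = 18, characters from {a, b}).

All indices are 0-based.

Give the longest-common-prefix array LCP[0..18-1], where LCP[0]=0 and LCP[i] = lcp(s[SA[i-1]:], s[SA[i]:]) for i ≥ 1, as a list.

[0, 1, 2, 3, 4, 2, 3, 1, 2, 3, 0, 3, 4, 2, 1, 4, 2, 3]

rank→(start, suffix):
  0 → (17, 'a')
  1 → (16, 'aa')
  2 → (10, 'aaaabbaa')
  3 → (1, 'aaababbbbaaaabbaa')
  4 → (11, 'aaabbaa')
  5 → (2, 'aababbbbaaaabbaa')
  6 → (12, 'aabbaa')
  7 → (3, 'ababbbbaaaabbaa')
  8 → (13, 'abbaa')
  9 → (5, 'abbbbaaaabbaa')
  10 → (15, 'baa')
  11 → (9, 'baaaabbaa')
  12 → (0, 'baaababbbbaaaabbaa')
  13 → (4, 'babbbbaaaabbaa')
  14 → (14, 'bbaa')
  15 → (8, 'bbaaaabbaa')
  16 → (7, 'bbbaaaabbaa')
  17 → (6, 'bbbbaaaabbaa')

SA = [17, 16, 10, 1, 11, 2, 12, 3, 13, 5, 15, 9, 0, 4, 14, 8, 7, 6]
[i] adj suffixes → lcp
  [1] 17/16 → 1 ('a')
  [2] 16/10 → 2 ('aa')
  [3] 10/1 → 3 ('aaa')
  [4] 1/11 → 4 ('aaab')
  [5] 11/2 → 2 ('aa')
  [6] 2/12 → 3 ('aab')
  [7] 12/3 → 1 ('a')
  [8] 3/13 → 2 ('ab')
  [9] 13/5 → 3 ('abb')
  [10] 5/15 → 0 ('')
  [11] 15/9 → 3 ('baa')
  [12] 9/0 → 4 ('baaa')
  [13] 0/4 → 2 ('ba')
  [14] 4/14 → 1 ('b')
  [15] 14/8 → 4 ('bbaa')
  [16] 8/7 → 2 ('bb')
  [17] 7/6 → 3 ('bbb')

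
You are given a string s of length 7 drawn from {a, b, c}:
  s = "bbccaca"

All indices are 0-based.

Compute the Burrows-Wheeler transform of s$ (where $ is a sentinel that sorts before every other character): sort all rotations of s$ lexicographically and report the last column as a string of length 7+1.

acc$bacb

rank  rotation  last
    0  $bbccaca  a
    1  a$bbccac  c
    2  aca$bbcc  c
    3  bbccaca$  $
    4  bccaca$b  b
    5  ca$bbcca  a
    6  caca$bbc  c
    7  ccaca$bb  b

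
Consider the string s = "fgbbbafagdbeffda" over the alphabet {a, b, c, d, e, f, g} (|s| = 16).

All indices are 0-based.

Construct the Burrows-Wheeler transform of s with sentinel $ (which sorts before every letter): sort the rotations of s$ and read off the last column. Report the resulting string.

rank  rotation           last
    0  $fgbbbafagdbeffda  a
    1  a$fgbbbafagdbeffd  d
    2  afagdbeffda$fgbbb  b
    3  agdbeffda$fgbbbaf  f
    4  bafagdbeffda$fgbb  b
    5  bbafagdbeffda$fgb  b
    6  bbbafagdbeffda$fg  g
    7  beffda$fgbbbafagd  d
    8  da$fgbbbafagdbeff  f
    9  dbeffda$fgbbbafag  g
   10  effda$fgbbbafagdb  b
   11  fagdbeffda$fgbbba  a
   12  fda$fgbbbafagdbef  f
   13  ffda$fgbbbafagdbe  e
   14  fgbbbafagdbeffda$  $
   15  gbbbafagdbeffda$f  f
   16  gdbeffda$fgbbbafa  a

adbfbbgdfgbafe$fa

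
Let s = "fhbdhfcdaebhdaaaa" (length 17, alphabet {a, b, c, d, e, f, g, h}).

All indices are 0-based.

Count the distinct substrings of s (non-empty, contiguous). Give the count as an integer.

139

rank→(start, suffix):
  0 → (16, 'a')
  1 → (15, 'aa')
  2 → (14, 'aaa')
  3 → (13, 'aaaa')
  4 → (8, 'aebhdaaaa')
  5 → (2, 'bdhfcdaebhdaaaa')
  6 → (10, 'bhdaaaa')
  7 → (6, 'cdaebhdaaaa')
  8 → (12, 'daaaa')
  9 → (7, 'daebhdaaaa')
  10 → (3, 'dhfcdaebhdaaaa')
  11 → (9, 'ebhdaaaa')
  12 → (5, 'fcdaebhdaaaa')
  13 → (0, 'fhbdhfcdaebhdaaaa')
  14 → (1, 'hbdhfcdaebhdaaaa')
  15 → (11, 'hdaaaa')
  16 → (4, 'hfcdaebhdaaaa')

SA = [16, 15, 14, 13, 8, 2, 10, 6, 12, 7, 3, 9, 5, 0, 1, 11, 4]
i: (SA[i-1],SA[i]) lcp shared
  1: (16,15) 1 'a'
  2: (15,14) 2 'aa'
  3: (14,13) 3 'aaa'
  4: (13,8) 1 'a'
  5: (8,2) 0 ''
  6: (2,10) 1 'b'
  7: (10,6) 0 ''
  8: (6,12) 0 ''
  9: (12,7) 2 'da'
  10: (7,3) 1 'd'
  11: (3,9) 0 ''
  12: (9,5) 0 ''
  13: (5,0) 1 'f'
  14: (0,1) 0 ''
  15: (1,11) 1 'h'
  16: (11,4) 1 'h'

n(n+1)/2 = 17·18/2 = 153
Σ LCP = 0 + 1 + 2 + 3 + 1 + 0 + 1 + 0 + 0 + 2 + 1 + 0 + 0 + 1 + 0 + 1 + 1 = 14
distinct = 153 − 14 = 139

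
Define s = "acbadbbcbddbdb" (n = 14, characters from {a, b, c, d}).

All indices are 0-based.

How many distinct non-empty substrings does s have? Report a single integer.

91

sorted suffixes:
  #0 SA[0]=0  'acbadbbcbddbdb'
  #1 SA[1]=3  'adbbcbddbdb'
  #2 SA[2]=13  'b'
  #3 SA[3]=2  'badbbcbddbdb'
  #4 SA[4]=5  'bbcbddbdb'
  #5 SA[5]=6  'bcbddbdb'
  #6 SA[6]=11  'bdb'
  #7 SA[7]=8  'bddbdb'
  #8 SA[8]=1  'cbadbbcbddbdb'
  #9 SA[9]=7  'cbddbdb'
  #10 SA[10]=12  'db'
  #11 SA[11]=4  'dbbcbddbdb'
  #12 SA[12]=10  'dbdb'
  #13 SA[13]=9  'ddbdb'

SA = [0, 3, 13, 2, 5, 6, 11, 8, 1, 7, 12, 4, 10, 9]
i: (SA[i-1],SA[i]) lcp shared
  1: (0,3) 1 'a'
  2: (3,13) 0 ''
  3: (13,2) 1 'b'
  4: (2,5) 1 'b'
  5: (5,6) 1 'b'
  6: (6,11) 1 'b'
  7: (11,8) 2 'bd'
  8: (8,1) 0 ''
  9: (1,7) 2 'cb'
  10: (7,12) 0 ''
  11: (12,4) 2 'db'
  12: (4,10) 2 'db'
  13: (10,9) 1 'd'

n(n+1)/2 = 14·15/2 = 105
Σ LCP = 0 + 1 + 0 + 1 + 1 + 1 + 1 + 2 + 0 + 2 + 0 + 2 + 2 + 1 = 14
distinct = 105 − 14 = 91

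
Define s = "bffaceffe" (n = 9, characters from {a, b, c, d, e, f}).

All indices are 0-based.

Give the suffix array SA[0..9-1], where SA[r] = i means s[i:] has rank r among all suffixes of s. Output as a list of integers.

rank→(start, suffix):
  0 → (3, 'aceffe')
  1 → (0, 'bffaceffe')
  2 → (4, 'ceffe')
  3 → (8, 'e')
  4 → (5, 'effe')
  5 → (2, 'faceffe')
  6 → (7, 'fe')
  7 → (1, 'ffaceffe')
  8 → (6, 'ffe')

[3, 0, 4, 8, 5, 2, 7, 1, 6]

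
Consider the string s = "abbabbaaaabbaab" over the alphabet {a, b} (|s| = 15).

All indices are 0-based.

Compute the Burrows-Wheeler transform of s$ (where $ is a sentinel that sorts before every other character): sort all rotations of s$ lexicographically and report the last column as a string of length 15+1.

rank  rotation          last
    0  $abbabbaaaabbaab  b
    1  aaaabbaab$abbabb  b
    2  aaabbaab$abbabba  a
    3  aab$abbabbaaaabb  b
    4  aabbaab$abbabbaa  a
    5  ab$abbabbaaaabba  a
    6  abbaaaabbaab$abb  b
    7  abbaab$abbabbaaa  a
    8  abbabbaaaabbaab$  $
    9  b$abbabbaaaabbaa  a
   10  baaaabbaab$abbab  b
   11  baab$abbabbaaaab  b
   12  babbaaaabbaab$ab  b
   13  bbaaaabbaab$abba  a
   14  bbaab$abbabbaaaa  a
   15  bbabbaaaabbaab$a  a

bbabaaba$abbbaaa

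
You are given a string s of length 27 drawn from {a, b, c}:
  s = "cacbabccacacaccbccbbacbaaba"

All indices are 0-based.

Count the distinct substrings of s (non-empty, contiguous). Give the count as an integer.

325

rank | idx | suffix
   0 |  26 | a
   1 |  23 | aaba
   2 |  24 | aba
   3 |   4 | abccacacaccbccbbacbaaba
   4 |   8 | acacaccbccbbacbaaba
   5 |  10 | acaccbccbbacbaaba
   6 |  20 | acbaaba
   7 |   1 | acbabccacacaccbccbbacbaaba
   8 |  12 | accbccbbacbaaba
   9 |  25 | ba
  10 |  22 | baaba
  11 |   3 | babccacacaccbccbbacbaaba
  12 |  19 | bacbaaba
  13 |  18 | bbacbaaba
  14 |   5 | bccacacaccbccbbacbaaba
  15 |  15 | bccbbacbaaba
  16 |   7 | cacacaccbccbbacbaaba
  17 |   9 | cacaccbccbbacbaaba
  18 |   0 | cacbabccacacaccbccbbacbaaba
  19 |  11 | caccbccbbacbaaba
  20 |  21 | cbaaba
  21 |   2 | cbabccacacaccbccbbacbaaba
  22 |  17 | cbbacbaaba
  23 |  14 | cbccbbacbaaba
  24 |   6 | ccacacaccbccbbacbaaba
  25 |  16 | ccbbacbaaba
  26 |  13 | ccbccbbacbaaba

SA = [26, 23, 24, 4, 8, 10, 20, 1, 12, 25, 22, 3, 19, 18, 5, 15, 7, 9, 0, 11, 21, 2, 17, 14, 6, 16, 13]
i: (SA[i-1],SA[i]) lcp shared
  1: (26,23) 1 'a'
  2: (23,24) 1 'a'
  3: (24,4) 2 'ab'
  4: (4,8) 1 'a'
  5: (8,10) 4 'acac'
  6: (10,20) 2 'ac'
  7: (20,1) 4 'acba'
  8: (1,12) 2 'ac'
  9: (12,25) 0 ''
  10: (25,22) 2 'ba'
  11: (22,3) 2 'ba'
  12: (3,19) 2 'ba'
  13: (19,18) 1 'b'
  14: (18,5) 1 'b'
  15: (5,15) 3 'bcc'
  16: (15,7) 0 ''
  17: (7,9) 5 'cacac'
  18: (9,0) 3 'cac'
  19: (0,11) 3 'cac'
  20: (11,21) 1 'c'
  21: (21,2) 3 'cba'
  22: (2,17) 2 'cb'
  23: (17,14) 2 'cb'
  24: (14,6) 1 'c'
  25: (6,16) 2 'cc'
  26: (16,13) 3 'ccb'

n(n+1)/2 = 27·28/2 = 378
Σ LCP = 0 + 1 + 1 + 2 + 1 + 4 + 2 + 4 + 2 + 0 + 2 + 2 + 2 + 1 + 1 + 3 + 0 + 5 + 3 + 3 + 1 + 3 + 2 + 2 + 1 + 2 + 3 = 53
distinct = 378 − 53 = 325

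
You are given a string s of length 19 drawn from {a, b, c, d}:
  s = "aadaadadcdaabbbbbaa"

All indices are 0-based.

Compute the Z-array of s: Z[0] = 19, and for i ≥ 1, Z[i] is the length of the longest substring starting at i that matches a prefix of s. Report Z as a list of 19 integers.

Z[0]=19
i=1: fresh scan; Z[1]=1 scan→box=[1,2)
i=2: fresh scan; Z[2]=0
i=3: fresh scan; Z[3]=4 scan→box=[3,7)
i=4: min(r-i=3, Z[1]=1)=1; Z[4]=1
i=5: min(r-i=2, Z[2]=0)=0; Z[5]=0
i=6: min(r-i=1, Z[3]=4)=1; Z[6]=1
i=7: fresh scan; Z[7]=0
i=8: fresh scan; Z[8]=0
i=9: fresh scan; Z[9]=0
i=10: fresh scan; Z[10]=2 scan→box=[10,12)
i=11: min(r-i=1, Z[1]=1)=1; Z[11]=1
i=12: fresh scan; Z[12]=0
i=13: fresh scan; Z[13]=0
i=14: fresh scan; Z[14]=0
i=15: fresh scan; Z[15]=0
i=16: fresh scan; Z[16]=0
i=17: fresh scan; Z[17]=2 scan→box=[17,19)
i=18: min(r-i=1, Z[1]=1)=1; Z[18]=1

[19, 1, 0, 4, 1, 0, 1, 0, 0, 0, 2, 1, 0, 0, 0, 0, 0, 2, 1]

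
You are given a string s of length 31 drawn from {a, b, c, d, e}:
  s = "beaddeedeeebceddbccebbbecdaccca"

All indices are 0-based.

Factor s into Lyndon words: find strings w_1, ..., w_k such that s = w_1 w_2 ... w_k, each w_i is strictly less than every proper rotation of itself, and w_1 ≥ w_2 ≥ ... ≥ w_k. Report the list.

emit factor 1: 'be' (i=0, period=2)
emit factor 2: 'addeedeeebceddbccebbbecd' (i=2, period=24)
emit factor 3: 'accc' (i=26, period=4)
emit factor 4: 'a' (i=30, period=1)

["be", "addeedeeebceddbccebbbecd", "accc", "a"]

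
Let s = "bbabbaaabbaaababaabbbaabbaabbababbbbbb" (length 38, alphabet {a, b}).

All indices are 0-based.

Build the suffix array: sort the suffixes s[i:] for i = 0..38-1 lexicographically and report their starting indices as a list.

rank | idx | suffix
   0 |  10 | aaababaabbbaabbaabbababbbbbb
   1 |   5 | aaabbaaababaabbbaabbaabbababbbbbb
   2 |  11 | aababaabbbaabbaabbababbbbbb
   3 |   6 | aabbaaababaabbbaabbaabbababbbbbb
   4 |  21 | aabbaabbababbbbbb
   5 |  25 | aabbababbbbbb
   6 |  16 | aabbbaabbaabbababbbbbb
   7 |  14 | abaabbbaabbaabbababbbbbb
   8 |  12 | ababaabbbaabbaabbababbbbbb
   9 |  29 | ababbbbbb
  10 |   7 | abbaaababaabbbaabbaabbababbbbbb
  11 |   2 | abbaaabbaaababaabbbaabbaabbababbbbbb
  12 |  22 | abbaabbababbbbbb
  13 |  26 | abbababbbbbb
  14 |  17 | abbbaabbaabbababbbbbb
  15 |  31 | abbbbbb
  16 |  37 | b
  17 |   9 | baaababaabbbaabbaabbababbbbbb
  18 |   4 | baaabbaaababaabbbaabbaabbababbbbbb
  19 |  20 | baabbaabbababbbbbb
  20 |  24 | baabbababbbbbb
  21 |  15 | baabbbaabbaabbababbbbbb
  22 |  13 | babaabbbaabbaabbababbbbbb
  23 |  28 | bababbbbbb
  24 |   1 | babbaaabbaaababaabbbaabbaabbababbbbbb
  25 |  30 | babbbbbb
  26 |  36 | bb
  27 |   8 | bbaaababaabbbaabbaabbababbbbbb
  28 |   3 | bbaaabbaaababaabbbaabbaabbababbbbbb
  29 |  19 | bbaabbaabbababbbbbb
  30 |  23 | bbaabbababbbbbb
  31 |  27 | bbababbbbbb
  32 |   0 | bbabbaaabbaaababaabbbaabbaabbababbbbbb
  33 |  35 | bbb
  34 |  18 | bbbaabbaabbababbbbbb
  35 |  34 | bbbb
  36 |  33 | bbbbb
  37 |  32 | bbbbbb

[10, 5, 11, 6, 21, 25, 16, 14, 12, 29, 7, 2, 22, 26, 17, 31, 37, 9, 4, 20, 24, 15, 13, 28, 1, 30, 36, 8, 3, 19, 23, 27, 0, 35, 18, 34, 33, 32]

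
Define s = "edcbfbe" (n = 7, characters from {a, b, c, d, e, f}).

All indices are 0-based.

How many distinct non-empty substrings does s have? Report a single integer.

rank | idx | suffix
   0 |   5 | be
   1 |   3 | bfbe
   2 |   2 | cbfbe
   3 |   1 | dcbfbe
   4 |   6 | e
   5 |   0 | edcbfbe
   6 |   4 | fbe

SA = [5, 3, 2, 1, 6, 0, 4]
[i] adj suffixes → lcp
  [1] 5/3 → 1 ('b')
  [2] 3/2 → 0 ('')
  [3] 2/1 → 0 ('')
  [4] 1/6 → 0 ('')
  [5] 6/0 → 1 ('e')
  [6] 0/4 → 0 ('')

n(n+1)/2 = 7·8/2 = 28
Σ LCP = 0 + 1 + 0 + 0 + 0 + 1 + 0 = 2
distinct = 28 − 2 = 26

26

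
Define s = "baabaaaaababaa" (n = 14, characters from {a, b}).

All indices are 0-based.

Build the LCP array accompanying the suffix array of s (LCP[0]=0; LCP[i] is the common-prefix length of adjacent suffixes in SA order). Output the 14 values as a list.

rank→(start, suffix):
  0 → (13, 'a')
  1 → (12, 'aa')
  2 → (4, 'aaaaababaa')
  3 → (5, 'aaaababaa')
  4 → (6, 'aaababaa')
  5 → (1, 'aabaaaaababaa')
  6 → (7, 'aababaa')
  7 → (10, 'abaa')
  8 → (2, 'abaaaaababaa')
  9 → (8, 'ababaa')
  10 → (11, 'baa')
  11 → (3, 'baaaaababaa')
  12 → (0, 'baabaaaaababaa')
  13 → (9, 'babaa')

SA = [13, 12, 4, 5, 6, 1, 7, 10, 2, 8, 11, 3, 0, 9]
rank  pair      lcp
   1  s[13:],s[12:]  1  'a'
   2  s[12:],s[4:]  2  'aa'
   3  s[4:],s[5:]  4  'aaaa'
   4  s[5:],s[6:]  3  'aaa'
   5  s[6:],s[1:]  2  'aa'
   6  s[1:],s[7:]  4  'aaba'
   7  s[7:],s[10:]  1  'a'
   8  s[10:],s[2:]  4  'abaa'
   9  s[2:],s[8:]  3  'aba'
  10  s[8:],s[11:]  0  ''
  11  s[11:],s[3:]  3  'baa'
  12  s[3:],s[0:]  3  'baa'
  13  s[0:],s[9:]  2  'ba'

[0, 1, 2, 4, 3, 2, 4, 1, 4, 3, 0, 3, 3, 2]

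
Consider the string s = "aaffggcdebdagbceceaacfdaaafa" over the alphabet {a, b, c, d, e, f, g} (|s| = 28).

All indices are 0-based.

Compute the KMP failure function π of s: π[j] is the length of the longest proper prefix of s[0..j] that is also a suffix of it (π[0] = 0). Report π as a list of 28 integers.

[0, 1, 0, 0, 0, 0, 0, 0, 0, 0, 0, 1, 0, 0, 0, 0, 0, 0, 1, 2, 0, 0, 0, 1, 2, 2, 3, 1]

π[0] = 0
j=1 s[j]='a': π[1]=1 (border 'a')
j=2 s[j]='f': k: 1→0; π[2]=0 (border '')
j=3 s[j]='f': π[3]=0 (border '')
j=4 s[j]='g': π[4]=0 (border '')
j=5 s[j]='g': π[5]=0 (border '')
j=6 s[j]='c': π[6]=0 (border '')
j=7 s[j]='d': π[7]=0 (border '')
j=8 s[j]='e': π[8]=0 (border '')
j=9 s[j]='b': π[9]=0 (border '')
j=10 s[j]='d': π[10]=0 (border '')
j=11 s[j]='a': π[11]=1 (border 'a')
j=12 s[j]='g': k: 1→0; π[12]=0 (border '')
j=13 s[j]='b': π[13]=0 (border '')
j=14 s[j]='c': π[14]=0 (border '')
j=15 s[j]='e': π[15]=0 (border '')
j=16 s[j]='c': π[16]=0 (border '')
j=17 s[j]='e': π[17]=0 (border '')
j=18 s[j]='a': π[18]=1 (border 'a')
j=19 s[j]='a': π[19]=2 (border 'aa')
j=20 s[j]='c': k: 2→1→0; π[20]=0 (border '')
j=21 s[j]='f': π[21]=0 (border '')
j=22 s[j]='d': π[22]=0 (border '')
j=23 s[j]='a': π[23]=1 (border 'a')
j=24 s[j]='a': π[24]=2 (border 'aa')
j=25 s[j]='a': k: 2→1; π[25]=2 (border 'aa')
j=26 s[j]='f': π[26]=3 (border 'aaf')
j=27 s[j]='a': k: 3→0; π[27]=1 (border 'a')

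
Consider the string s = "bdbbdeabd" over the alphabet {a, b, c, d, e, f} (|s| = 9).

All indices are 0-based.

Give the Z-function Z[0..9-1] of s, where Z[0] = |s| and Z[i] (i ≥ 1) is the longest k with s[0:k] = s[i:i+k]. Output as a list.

Z[0]=9
i=1: fresh scan; Z[1]=0
i=2: fresh scan; Z[2]=1 extend→box=[2,3)
i=3: fresh scan; Z[3]=2 extend→box=[3,5)
i=4: min(r-i=1, Z[1]=0)=0; Z[4]=0
i=5: fresh scan; Z[5]=0
i=6: fresh scan; Z[6]=0
i=7: fresh scan; Z[7]=2 extend→box=[7,9)
i=8: min(r-i=1, Z[1]=0)=0; Z[8]=0

[9, 0, 1, 2, 0, 0, 0, 2, 0]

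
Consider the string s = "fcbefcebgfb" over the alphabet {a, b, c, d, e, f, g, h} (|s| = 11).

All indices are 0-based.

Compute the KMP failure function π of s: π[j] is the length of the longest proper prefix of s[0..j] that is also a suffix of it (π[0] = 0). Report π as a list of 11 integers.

[0, 0, 0, 0, 1, 2, 0, 0, 0, 1, 0]

π[0] = 0
j=1 s[j]='c': π[1]=0 (border '')
j=2 s[j]='b': π[2]=0 (border '')
j=3 s[j]='e': π[3]=0 (border '')
j=4 s[j]='f': π[4]=1 (border 'f')
j=5 s[j]='c': π[5]=2 (border 'fc')
j=6 s[j]='e': k: 2→0; π[6]=0 (border '')
j=7 s[j]='b': π[7]=0 (border '')
j=8 s[j]='g': π[8]=0 (border '')
j=9 s[j]='f': π[9]=1 (border 'f')
j=10 s[j]='b': k: 1→0; π[10]=0 (border '')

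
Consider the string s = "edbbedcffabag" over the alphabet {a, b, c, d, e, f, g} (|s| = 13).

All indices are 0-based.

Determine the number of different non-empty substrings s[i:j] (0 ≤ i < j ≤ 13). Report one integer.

84

rank | idx | suffix
   0 |   9 | abag
   1 |  11 | ag
   2 |  10 | bag
   3 |   2 | bbedcffabag
   4 |   3 | bedcffabag
   5 |   6 | cffabag
   6 |   1 | dbbedcffabag
   7 |   5 | dcffabag
   8 |   0 | edbbedcffabag
   9 |   4 | edcffabag
  10 |   8 | fabag
  11 |   7 | ffabag
  12 |  12 | g

SA = [9, 11, 10, 2, 3, 6, 1, 5, 0, 4, 8, 7, 12]
rank  pair      lcp
   1  s[9:],s[11:]  1  'a'
   2  s[11:],s[10:]  0  ''
   3  s[10:],s[2:]  1  'b'
   4  s[2:],s[3:]  1  'b'
   5  s[3:],s[6:]  0  ''
   6  s[6:],s[1:]  0  ''
   7  s[1:],s[5:]  1  'd'
   8  s[5:],s[0:]  0  ''
   9  s[0:],s[4:]  2  'ed'
  10  s[4:],s[8:]  0  ''
  11  s[8:],s[7:]  1  'f'
  12  s[7:],s[12:]  0  ''

n(n+1)/2 = 13·14/2 = 91
Σ LCP = 0 + 1 + 0 + 1 + 1 + 0 + 0 + 1 + 0 + 2 + 0 + 1 + 0 = 7
distinct = 91 − 7 = 84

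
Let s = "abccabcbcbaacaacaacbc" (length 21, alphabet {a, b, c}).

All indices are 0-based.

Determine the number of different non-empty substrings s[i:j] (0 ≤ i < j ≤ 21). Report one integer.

188

rank→(start, suffix):
  0 → (10, 'aacaacaacbc')
  1 → (13, 'aacaacbc')
  2 → (16, 'aacbc')
  3 → (4, 'abcbcbaacaacaacbc')
  4 → (0, 'abccabcbcbaacaacaacbc')
  5 → (11, 'acaacaacbc')
  6 → (14, 'acaacbc')
  7 → (17, 'acbc')
  8 → (9, 'baacaacaacbc')
  9 → (19, 'bc')
  10 → (7, 'bcbaacaacaacbc')
  11 → (5, 'bcbcbaacaacaacbc')
  12 → (1, 'bccabcbcbaacaacaacbc')
  13 → (20, 'c')
  14 → (12, 'caacaacbc')
  15 → (15, 'caacbc')
  16 → (3, 'cabcbcbaacaacaacbc')
  17 → (8, 'cbaacaacaacbc')
  18 → (18, 'cbc')
  19 → (6, 'cbcbaacaacaacbc')
  20 → (2, 'ccabcbcbaacaacaacbc')

SA = [10, 13, 16, 4, 0, 11, 14, 17, 9, 19, 7, 5, 1, 20, 12, 15, 3, 8, 18, 6, 2]
i: (SA[i-1],SA[i]) lcp shared
  1: (10,13) 6 'aacaac'
  2: (13,16) 3 'aac'
  3: (16,4) 1 'a'
  4: (4,0) 3 'abc'
  5: (0,11) 1 'a'
  6: (11,14) 5 'acaac'
  7: (14,17) 2 'ac'
  8: (17,9) 0 ''
  9: (9,19) 1 'b'
  10: (19,7) 2 'bc'
  11: (7,5) 3 'bcb'
  12: (5,1) 2 'bc'
  13: (1,20) 0 ''
  14: (20,12) 1 'c'
  15: (12,15) 4 'caac'
  16: (15,3) 2 'ca'
  17: (3,8) 1 'c'
  18: (8,18) 2 'cb'
  19: (18,6) 3 'cbc'
  20: (6,2) 1 'c'

n(n+1)/2 = 21·22/2 = 231
Σ LCP = 0 + 6 + 3 + 1 + 3 + 1 + 5 + 2 + 0 + 1 + 2 + 3 + 2 + 0 + 1 + 4 + 2 + 1 + 2 + 3 + 1 = 43
distinct = 231 − 43 = 188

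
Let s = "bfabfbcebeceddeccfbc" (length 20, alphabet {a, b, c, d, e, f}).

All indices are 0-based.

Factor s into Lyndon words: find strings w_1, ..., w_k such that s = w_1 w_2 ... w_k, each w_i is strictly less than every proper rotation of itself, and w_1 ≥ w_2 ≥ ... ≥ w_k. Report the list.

emit factor 1: 'bf' (i=0, period=2)
emit factor 2: 'abfbcebeceddeccfbc' (i=2, period=18)

["bf", "abfbcebeceddeccfbc"]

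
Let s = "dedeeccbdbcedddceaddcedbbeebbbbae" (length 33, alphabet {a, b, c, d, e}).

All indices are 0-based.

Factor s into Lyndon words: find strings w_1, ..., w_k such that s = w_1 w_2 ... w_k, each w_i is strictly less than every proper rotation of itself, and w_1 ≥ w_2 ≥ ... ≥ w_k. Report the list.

["dedee", "c", "c", "bd", "bcedddce", "addcedbbeebbbbae"]

emit factor 1: 'dedee' (i=0, period=5)
emit factor 2: 'c' (i=5, period=1)
emit factor 3: 'c' (i=6, period=1)
emit factor 4: 'bd' (i=7, period=2)
emit factor 5: 'bcedddce' (i=9, period=8)
emit factor 6: 'addcedbbeebbbbae' (i=17, period=16)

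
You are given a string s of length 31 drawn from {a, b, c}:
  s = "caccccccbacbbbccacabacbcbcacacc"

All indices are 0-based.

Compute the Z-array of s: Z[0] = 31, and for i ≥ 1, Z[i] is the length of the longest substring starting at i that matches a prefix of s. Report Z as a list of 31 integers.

[31, 0, 1, 1, 1, 1, 1, 1, 0, 0, 1, 0, 0, 0, 1, 3, 0, 2, 0, 0, 0, 1, 0, 1, 0, 3, 0, 4, 0, 1, 1]

Z[0]=31
i=1: fresh scan; Z[1]=0
i=2: fresh scan; Z[2]=1 scan→box=[2,3)
i=3: fresh scan; Z[3]=1 scan→box=[3,4)
i=4: fresh scan; Z[4]=1 scan→box=[4,5)
i=5: fresh scan; Z[5]=1 scan→box=[5,6)
i=6: fresh scan; Z[6]=1 scan→box=[6,7)
i=7: fresh scan; Z[7]=1 scan→box=[7,8)
i=8: fresh scan; Z[8]=0
i=9: fresh scan; Z[9]=0
i=10: fresh scan; Z[10]=1 scan→box=[10,11)
i=11: fresh scan; Z[11]=0
i=12: fresh scan; Z[12]=0
i=13: fresh scan; Z[13]=0
i=14: fresh scan; Z[14]=1 scan→box=[14,15)
i=15: fresh scan; Z[15]=3 scan→box=[15,18)
i=16: min(r-i=2, Z[1]=0)=0; Z[16]=0
i=17: min(r-i=1, Z[2]=1)=1; Z[17]=2 scan→box=[17,19)
i=18: min(r-i=1, Z[1]=0)=0; Z[18]=0
i=19: fresh scan; Z[19]=0
i=20: fresh scan; Z[20]=0
i=21: fresh scan; Z[21]=1 scan→box=[21,22)
i=22: fresh scan; Z[22]=0
i=23: fresh scan; Z[23]=1 scan→box=[23,24)
i=24: fresh scan; Z[24]=0
i=25: fresh scan; Z[25]=3 scan→box=[25,28)
i=26: min(r-i=2, Z[1]=0)=0; Z[26]=0
i=27: min(r-i=1, Z[2]=1)=1; Z[27]=4 scan→box=[27,31)
i=28: min(r-i=3, Z[1]=0)=0; Z[28]=0
i=29: min(r-i=2, Z[2]=1)=1; Z[29]=1
i=30: min(r-i=1, Z[3]=1)=1; Z[30]=1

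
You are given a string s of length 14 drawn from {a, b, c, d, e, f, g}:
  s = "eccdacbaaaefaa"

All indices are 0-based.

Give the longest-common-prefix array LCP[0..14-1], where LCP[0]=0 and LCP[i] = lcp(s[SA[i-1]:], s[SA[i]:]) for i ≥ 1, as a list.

rank | idx | suffix
   0 |  13 | a
   1 |  12 | aa
   2 |   7 | aaaefaa
   3 |   8 | aaefaa
   4 |   4 | acbaaaefaa
   5 |   9 | aefaa
   6 |   6 | baaaefaa
   7 |   5 | cbaaaefaa
   8 |   1 | ccdacbaaaefaa
   9 |   2 | cdacbaaaefaa
  10 |   3 | dacbaaaefaa
  11 |   0 | eccdacbaaaefaa
  12 |  10 | efaa
  13 |  11 | faa

SA = [13, 12, 7, 8, 4, 9, 6, 5, 1, 2, 3, 0, 10, 11]
i: (SA[i-1],SA[i]) lcp shared
  1: (13,12) 1 'a'
  2: (12,7) 2 'aa'
  3: (7,8) 2 'aa'
  4: (8,4) 1 'a'
  5: (4,9) 1 'a'
  6: (9,6) 0 ''
  7: (6,5) 0 ''
  8: (5,1) 1 'c'
  9: (1,2) 1 'c'
  10: (2,3) 0 ''
  11: (3,0) 0 ''
  12: (0,10) 1 'e'
  13: (10,11) 0 ''

[0, 1, 2, 2, 1, 1, 0, 0, 1, 1, 0, 0, 1, 0]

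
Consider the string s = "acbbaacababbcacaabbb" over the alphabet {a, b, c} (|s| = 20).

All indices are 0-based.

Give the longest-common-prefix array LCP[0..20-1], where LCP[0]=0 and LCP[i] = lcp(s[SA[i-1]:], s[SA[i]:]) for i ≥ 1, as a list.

[0, 2, 1, 2, 3, 1, 3, 2, 0, 1, 2, 1, 2, 2, 2, 1, 0, 2, 2, 1]

rank→(start, suffix):
  0 → (15, 'aabbb')
  1 → (4, 'aacababbcacaabbb')
  2 → (7, 'ababbcacaabbb')
  3 → (16, 'abbb')
  4 → (9, 'abbcacaabbb')
  5 → (13, 'acaabbb')
  6 → (5, 'acababbcacaabbb')
  7 → (0, 'acbbaacababbcacaabbb')
  8 → (19, 'b')
  9 → (3, 'baacababbcacaabbb')
  10 → (8, 'babbcacaabbb')
  11 → (18, 'bb')
  12 → (2, 'bbaacababbcacaabbb')
  13 → (17, 'bbb')
  14 → (10, 'bbcacaabbb')
  15 → (11, 'bcacaabbb')
  16 → (14, 'caabbb')
  17 → (6, 'cababbcacaabbb')
  18 → (12, 'cacaabbb')
  19 → (1, 'cbbaacababbcacaabbb')

SA = [15, 4, 7, 16, 9, 13, 5, 0, 19, 3, 8, 18, 2, 17, 10, 11, 14, 6, 12, 1]
i: (SA[i-1],SA[i]) lcp shared
  1: (15,4) 2 'aa'
  2: (4,7) 1 'a'
  3: (7,16) 2 'ab'
  4: (16,9) 3 'abb'
  5: (9,13) 1 'a'
  6: (13,5) 3 'aca'
  7: (5,0) 2 'ac'
  8: (0,19) 0 ''
  9: (19,3) 1 'b'
  10: (3,8) 2 'ba'
  11: (8,18) 1 'b'
  12: (18,2) 2 'bb'
  13: (2,17) 2 'bb'
  14: (17,10) 2 'bb'
  15: (10,11) 1 'b'
  16: (11,14) 0 ''
  17: (14,6) 2 'ca'
  18: (6,12) 2 'ca'
  19: (12,1) 1 'c'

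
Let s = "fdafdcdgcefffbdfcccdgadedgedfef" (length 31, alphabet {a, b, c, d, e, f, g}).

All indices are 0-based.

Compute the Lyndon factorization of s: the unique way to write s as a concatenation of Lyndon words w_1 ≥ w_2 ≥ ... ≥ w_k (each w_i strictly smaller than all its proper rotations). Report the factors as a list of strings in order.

emit factor 1: 'f' (i=0, period=1)
emit factor 2: 'd' (i=1, period=1)
emit factor 3: 'afdcdgcefffbdfcccdg' (i=2, period=19)
emit factor 4: 'adedgedfef' (i=21, period=10)

["f", "d", "afdcdgcefffbdfcccdg", "adedgedfef"]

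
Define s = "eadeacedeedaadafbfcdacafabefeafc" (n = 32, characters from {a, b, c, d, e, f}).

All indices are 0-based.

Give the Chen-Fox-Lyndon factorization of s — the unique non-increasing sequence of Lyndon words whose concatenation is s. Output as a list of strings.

emit factor 1: 'e' (i=0, period=1)
emit factor 2: 'ade' (i=1, period=3)
emit factor 3: 'acedeed' (i=4, period=7)
emit factor 4: 'aadafbfcdacafabefeafc' (i=11, period=21)

["e", "ade", "acedeed", "aadafbfcdacafabefeafc"]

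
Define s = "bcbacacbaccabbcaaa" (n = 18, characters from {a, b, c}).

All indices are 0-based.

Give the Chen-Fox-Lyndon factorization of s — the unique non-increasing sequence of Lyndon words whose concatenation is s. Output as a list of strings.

["bc", "b", "acacbacc", "abbc", "a", "a", "a"]

emit factor 1: 'bc' (i=0, period=2)
emit factor 2: 'b' (i=2, period=1)
emit factor 3: 'acacbacc' (i=3, period=8)
emit factor 4: 'abbc' (i=11, period=4)
emit factor 5: 'a' (i=15, period=1)
emit factor 6: 'a' (i=16, period=1)
emit factor 7: 'a' (i=17, period=1)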